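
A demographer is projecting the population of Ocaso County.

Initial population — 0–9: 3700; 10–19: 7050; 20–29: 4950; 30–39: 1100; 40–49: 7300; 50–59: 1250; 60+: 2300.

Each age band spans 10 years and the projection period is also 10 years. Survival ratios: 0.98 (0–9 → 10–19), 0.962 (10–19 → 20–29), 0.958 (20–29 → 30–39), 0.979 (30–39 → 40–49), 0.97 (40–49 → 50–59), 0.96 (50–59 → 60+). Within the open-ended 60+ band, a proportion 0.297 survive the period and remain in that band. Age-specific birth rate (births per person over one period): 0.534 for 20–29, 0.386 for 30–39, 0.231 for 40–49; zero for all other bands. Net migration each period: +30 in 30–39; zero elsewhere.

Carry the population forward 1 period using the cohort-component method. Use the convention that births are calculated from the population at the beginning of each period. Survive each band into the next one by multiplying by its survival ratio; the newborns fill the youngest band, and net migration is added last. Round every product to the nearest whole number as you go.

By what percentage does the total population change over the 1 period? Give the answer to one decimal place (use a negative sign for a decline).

8.4

Let band 1 be 0–9 through band 7 = 60+.
Period 1:
Births: 4950 × 0.534 = 2643, 1100 × 0.386 = 425, 7300 × 0.231 = 1686 → total 4754
Band 2: 3700 × 0.98 = 3626
Band 3: 7050 × 0.962 = 6782
Band 4: 4950 × 0.958 = 4742
Band 5: 1100 × 0.979 = 1077
Band 6: 7300 × 0.97 = 7081
Band 7: 1250 × 0.96 + 2300 × 0.297 = 1200 + 683 = 1883
Net migration: Band 4 + 30 → 4772
→ [4754, 3626, 6782, 4772, 1077, 7081, 1883]
Total: 27650 → 29975; change = 2325; percentage change = 8.4%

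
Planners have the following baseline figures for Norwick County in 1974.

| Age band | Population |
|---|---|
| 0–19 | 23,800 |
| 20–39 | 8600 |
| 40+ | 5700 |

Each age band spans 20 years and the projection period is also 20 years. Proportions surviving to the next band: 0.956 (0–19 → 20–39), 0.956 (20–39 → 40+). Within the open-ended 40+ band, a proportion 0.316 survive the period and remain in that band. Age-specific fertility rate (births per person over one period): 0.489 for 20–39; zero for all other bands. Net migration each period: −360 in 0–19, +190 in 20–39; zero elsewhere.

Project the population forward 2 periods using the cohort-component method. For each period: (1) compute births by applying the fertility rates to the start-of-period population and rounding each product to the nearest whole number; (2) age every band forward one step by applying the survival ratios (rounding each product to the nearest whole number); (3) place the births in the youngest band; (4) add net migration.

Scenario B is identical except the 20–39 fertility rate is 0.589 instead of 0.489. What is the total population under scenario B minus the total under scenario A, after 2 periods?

[period 1]
Births: 8600 × 0.489 = 4205
20–39: 23800 × 0.956 = 22753
40+: 8600 × 0.956 + 5700 × 0.316 = 8222 + 1801 = 10023
Net migration: 0–19 − 360 → 3845; 20–39 + 190 → 22943
→ [3845, 22943, 10023]
[period 2]
Births: 22943 × 0.489 = 11219
20–39: 3845 × 0.956 = 3676
40+: 22943 × 0.956 + 10023 × 0.316 = 21934 + 3167 = 25101
Net migration: 0–19 − 360 → 10859; 20–39 + 190 → 3866
→ [10859, 3866, 25101]
Scenario A total after 2 periods: 39826
Scenario B projection —
[period 1]
Births: 8600 × 0.589 = 5065
20–39: 23800 × 0.956 = 22753
40+: 8600 × 0.956 + 5700 × 0.316 = 8222 + 1801 = 10023
Net migration: 0–19 − 360 → 4705; 20–39 + 190 → 22943
→ [4705, 22943, 10023]
[period 2]
Births: 22943 × 0.589 = 13513
20–39: 4705 × 0.956 = 4498
40+: 22943 × 0.956 + 10023 × 0.316 = 21934 + 3167 = 25101
Net migration: 0–19 − 360 → 13153; 20–39 + 190 → 4688
→ [13153, 4688, 25101]
Scenario B total after 2 periods: 42942
Difference B − A = 42942 − 39826 = 3116

3116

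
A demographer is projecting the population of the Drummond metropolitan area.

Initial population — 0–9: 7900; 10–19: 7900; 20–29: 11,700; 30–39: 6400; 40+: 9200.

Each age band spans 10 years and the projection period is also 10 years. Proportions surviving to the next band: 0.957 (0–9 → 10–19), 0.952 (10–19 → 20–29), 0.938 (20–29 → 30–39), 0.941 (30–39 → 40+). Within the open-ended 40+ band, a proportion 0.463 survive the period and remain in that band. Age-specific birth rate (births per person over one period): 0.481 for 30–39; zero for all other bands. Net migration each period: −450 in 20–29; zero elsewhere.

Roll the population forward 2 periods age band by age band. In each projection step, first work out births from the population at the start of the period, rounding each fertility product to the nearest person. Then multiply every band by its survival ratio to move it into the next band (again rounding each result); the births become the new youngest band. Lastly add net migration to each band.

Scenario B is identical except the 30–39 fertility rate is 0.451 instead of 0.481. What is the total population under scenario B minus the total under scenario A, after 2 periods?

(Bands numbered youngest = 1 to oldest = 5.)
After projecting period 1:
Births: 6400 × 0.481 = 3078
Band 2: 7900 × 0.957 = 7560
Band 3: 7900 × 0.952 = 7521
Band 4: 11700 × 0.938 = 10975
Band 5: 6400 × 0.941 + 9200 × 0.463 = 6022 + 4260 = 10282
Net migration: Band 3 − 450 → 7071
End of period: [3078, 7560, 7071, 10975, 10282]
After projecting period 2:
Births: 10975 × 0.481 = 5279
Band 2: 3078 × 0.957 = 2946
Band 3: 7560 × 0.952 = 7197
Band 4: 7071 × 0.938 = 6633
Band 5: 10975 × 0.941 + 10282 × 0.463 = 10327 + 4761 = 15088
Net migration: Band 3 − 450 → 6747
End of period: [5279, 2946, 6747, 6633, 15088]
Scenario A total after 2 periods: 36693
Scenario B projection —
After projecting period 1:
Births: 6400 × 0.451 = 2886
Band 2: 7900 × 0.957 = 7560
Band 3: 7900 × 0.952 = 7521
Band 4: 11700 × 0.938 = 10975
Band 5: 6400 × 0.941 + 9200 × 0.463 = 6022 + 4260 = 10282
Net migration: Band 3 − 450 → 7071
End of period: [2886, 7560, 7071, 10975, 10282]
After projecting period 2:
Births: 10975 × 0.451 = 4950
Band 2: 2886 × 0.957 = 2762
Band 3: 7560 × 0.952 = 7197
Band 4: 7071 × 0.938 = 6633
Band 5: 10975 × 0.941 + 10282 × 0.463 = 10327 + 4761 = 15088
Net migration: Band 3 − 450 → 6747
End of period: [4950, 2762, 6747, 6633, 15088]
Scenario B total after 2 periods: 36180
Difference B − A = 36180 − 36693 = -513

-513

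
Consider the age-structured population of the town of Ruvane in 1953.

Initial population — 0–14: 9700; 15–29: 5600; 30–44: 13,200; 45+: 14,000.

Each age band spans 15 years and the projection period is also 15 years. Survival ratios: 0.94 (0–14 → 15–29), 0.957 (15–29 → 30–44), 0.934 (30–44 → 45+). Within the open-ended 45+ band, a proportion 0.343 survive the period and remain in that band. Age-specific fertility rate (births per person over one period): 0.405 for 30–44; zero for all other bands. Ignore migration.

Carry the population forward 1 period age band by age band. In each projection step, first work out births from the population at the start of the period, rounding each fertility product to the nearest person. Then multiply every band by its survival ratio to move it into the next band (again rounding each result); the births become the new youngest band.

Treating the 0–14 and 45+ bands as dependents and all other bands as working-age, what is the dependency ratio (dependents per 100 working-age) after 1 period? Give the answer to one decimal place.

155.3

Call the groups 1 to 4, youngest first.
Period 1:
Births: 13200 × 0.405 = 5346
Group 2: 9700 × 0.94 = 9118
Group 3: 5600 × 0.957 = 5359
Group 4: 13200 × 0.934 + 14000 × 0.343 = 12329 + 4802 = 17131
Giving 5346 / 9118 / 5359 / 17131.
Dependents (band 0–14 + band 45+) = 5346 + 17131 = 22477; working-age = 14477; ratio = 22477/14477 × 100 = 155.3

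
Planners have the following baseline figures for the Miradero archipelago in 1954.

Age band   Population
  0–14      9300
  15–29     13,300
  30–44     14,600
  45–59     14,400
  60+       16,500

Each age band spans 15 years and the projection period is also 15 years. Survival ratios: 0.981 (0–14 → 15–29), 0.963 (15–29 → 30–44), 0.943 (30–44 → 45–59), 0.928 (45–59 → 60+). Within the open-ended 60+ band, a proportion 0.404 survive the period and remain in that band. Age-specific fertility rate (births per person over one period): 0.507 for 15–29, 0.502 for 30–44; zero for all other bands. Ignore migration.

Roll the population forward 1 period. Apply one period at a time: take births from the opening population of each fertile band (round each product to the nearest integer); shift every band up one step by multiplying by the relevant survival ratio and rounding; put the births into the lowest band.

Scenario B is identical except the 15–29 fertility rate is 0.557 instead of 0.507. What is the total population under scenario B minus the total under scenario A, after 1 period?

665

(Groups numbered youngest = 1 to oldest = 5.)
— Period 1 —
Births: 13300 × 0.507 = 6743, 14600 × 0.502 = 7329 ⇒ total 14072
Group 2: 9300 × 0.981 = 9123
Group 3: 13300 × 0.963 = 12808
Group 4: 14600 × 0.943 = 13768
Group 5: 14400 × 0.928 + 16500 × 0.404 = 13363 + 6666 = 20029
→ [14072, 9123, 12808, 13768, 20029]
Scenario A total after 1 period: 69800
Scenario B projection —
— Period 1 —
Births: 13300 × 0.557 = 7408, 14600 × 0.502 = 7329 ⇒ total 14737
Group 2: 9300 × 0.981 = 9123
Group 3: 13300 × 0.963 = 12808
Group 4: 14600 × 0.943 = 13768
Group 5: 14400 × 0.928 + 16500 × 0.404 = 13363 + 6666 = 20029
→ [14737, 9123, 12808, 13768, 20029]
Scenario B total after 1 period: 70465
Difference B − A = 70465 − 69800 = 665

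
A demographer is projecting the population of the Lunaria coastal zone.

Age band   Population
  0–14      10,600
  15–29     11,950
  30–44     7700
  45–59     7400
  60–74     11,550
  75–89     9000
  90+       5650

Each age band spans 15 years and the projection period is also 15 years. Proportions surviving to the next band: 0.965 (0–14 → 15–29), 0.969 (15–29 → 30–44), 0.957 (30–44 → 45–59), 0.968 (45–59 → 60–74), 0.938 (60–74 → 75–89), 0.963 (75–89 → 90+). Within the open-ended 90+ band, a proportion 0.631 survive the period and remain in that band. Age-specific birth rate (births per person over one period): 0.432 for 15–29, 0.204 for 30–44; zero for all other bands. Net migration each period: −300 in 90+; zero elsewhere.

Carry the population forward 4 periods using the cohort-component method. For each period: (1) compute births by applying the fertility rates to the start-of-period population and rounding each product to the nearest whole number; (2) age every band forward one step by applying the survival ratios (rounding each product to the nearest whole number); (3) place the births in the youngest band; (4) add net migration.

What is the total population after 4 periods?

57450

— Period 1 —
Births: 11950 × 0.432 = 5162 ; 7700 × 0.204 = 1571 → 6733
15–29: 10600 × 0.965 = 10229
30–44: 11950 × 0.969 = 11580
45–59: 7700 × 0.957 = 7369
60–74: 7400 × 0.968 = 7163
75–89: 11550 × 0.938 = 10834
90+: 9000 × 0.963 + 5650 × 0.631 = 8667 + 3565 = 12232
Net migration: 90+ − 300 → 11932
Giving 6733 / 10229 / 11580 / 7369 / 7163 / 10834 / 11932.
— Period 2 —
Births: 10229 × 0.432 = 4419 ; 11580 × 0.204 = 2362 → 6781
15–29: 6733 × 0.965 = 6497
30–44: 10229 × 0.969 = 9912
45–59: 11580 × 0.957 = 11082
60–74: 7369 × 0.968 = 7133
75–89: 7163 × 0.938 = 6719
90+: 10834 × 0.963 + 11932 × 0.631 = 10433 + 7529 = 17962
Net migration: 90+ − 300 → 17662
Giving 6781 / 6497 / 9912 / 11082 / 7133 / 6719 / 17662.
— Period 3 —
Births: 6497 × 0.432 = 2807 ; 9912 × 0.204 = 2022 → 4829
15–29: 6781 × 0.965 = 6544
30–44: 6497 × 0.969 = 6296
45–59: 9912 × 0.957 = 9486
60–74: 11082 × 0.968 = 10727
75–89: 7133 × 0.938 = 6691
90+: 6719 × 0.963 + 17662 × 0.631 = 6470 + 11145 = 17615
Net migration: 90+ − 300 → 17315
Giving 4829 / 6544 / 6296 / 9486 / 10727 / 6691 / 17315.
— Period 4 —
Births: 6544 × 0.432 = 2827 ; 6296 × 0.204 = 1284 → 4111
15–29: 4829 × 0.965 = 4660
30–44: 6544 × 0.969 = 6341
45–59: 6296 × 0.957 = 6025
60–74: 9486 × 0.968 = 9182
75–89: 10727 × 0.938 = 10062
90+: 6691 × 0.963 + 17315 × 0.631 = 6443 + 10926 = 17369
Net migration: 90+ − 300 → 17069
Giving 4111 / 4660 / 6341 / 6025 / 9182 / 10062 / 17069.
Total after period 4: 4111 + 4660 + 6341 + 6025 + 9182 + 10062 + 17069 = 57450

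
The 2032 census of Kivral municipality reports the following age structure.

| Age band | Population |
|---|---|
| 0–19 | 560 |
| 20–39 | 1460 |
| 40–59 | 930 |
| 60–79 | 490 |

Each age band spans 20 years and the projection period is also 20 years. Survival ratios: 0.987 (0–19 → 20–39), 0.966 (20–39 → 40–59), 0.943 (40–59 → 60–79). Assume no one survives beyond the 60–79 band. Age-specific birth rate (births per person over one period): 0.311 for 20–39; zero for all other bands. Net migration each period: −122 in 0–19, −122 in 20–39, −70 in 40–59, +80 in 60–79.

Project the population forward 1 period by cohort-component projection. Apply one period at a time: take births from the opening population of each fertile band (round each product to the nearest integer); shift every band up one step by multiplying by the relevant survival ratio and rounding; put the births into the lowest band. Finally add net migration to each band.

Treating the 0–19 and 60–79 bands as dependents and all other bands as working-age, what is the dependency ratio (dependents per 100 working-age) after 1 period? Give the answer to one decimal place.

72.8

Period 1.
Births: 1460 * 0.311 = 454
20–39: 560 * 0.987 = 553
40–59: 1460 * 0.966 = 1410
60–79: 930 * 0.943 = 877
Net migration: 0–19 − 122 → 332; 20–39 − 122 → 431; 40–59 − 70 → 1340; 60–79 + 80 → 957
Giving 332 / 431 / 1340 / 957.
Dependents (band 0–19 + band 60–79) = 332 + 957 = 1289; working-age = 1771; ratio = 1289/1771 × 100 = 72.8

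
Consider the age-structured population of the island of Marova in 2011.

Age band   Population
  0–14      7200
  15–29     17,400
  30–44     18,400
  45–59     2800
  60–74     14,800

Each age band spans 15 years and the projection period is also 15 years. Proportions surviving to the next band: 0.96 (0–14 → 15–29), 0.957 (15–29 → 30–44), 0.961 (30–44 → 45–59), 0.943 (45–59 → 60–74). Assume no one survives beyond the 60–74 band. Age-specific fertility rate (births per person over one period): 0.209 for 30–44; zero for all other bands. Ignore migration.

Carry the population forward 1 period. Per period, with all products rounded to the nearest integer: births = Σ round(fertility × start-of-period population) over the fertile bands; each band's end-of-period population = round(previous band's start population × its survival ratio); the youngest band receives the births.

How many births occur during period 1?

3846

Numbering the bands 1..5 from youngest to oldest:
[period 1]
Births: 18400 × 0.209 = 3846
Band 2: 7200 × 0.96 = 6912
Band 3: 17400 × 0.957 = 16652
Band 4: 18400 × 0.961 = 17682
Band 5: 2800 × 0.943 = 2640
Population now: 0–14=3846, 15–29=6912, 30–44=16652, 45–59=17682, 60–74=2640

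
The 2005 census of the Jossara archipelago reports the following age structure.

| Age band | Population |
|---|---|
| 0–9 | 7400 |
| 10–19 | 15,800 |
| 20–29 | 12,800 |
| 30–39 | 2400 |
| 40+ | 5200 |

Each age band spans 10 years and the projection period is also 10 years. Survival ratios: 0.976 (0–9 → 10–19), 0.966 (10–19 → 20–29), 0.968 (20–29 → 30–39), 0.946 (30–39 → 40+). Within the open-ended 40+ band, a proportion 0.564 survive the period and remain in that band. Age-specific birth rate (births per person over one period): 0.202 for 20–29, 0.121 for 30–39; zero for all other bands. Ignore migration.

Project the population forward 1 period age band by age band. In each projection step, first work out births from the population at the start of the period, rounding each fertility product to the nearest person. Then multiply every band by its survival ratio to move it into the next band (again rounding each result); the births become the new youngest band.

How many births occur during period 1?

2876

Period 1.
Births: 12800 × 0.202 = 2586  |  2400 × 0.121 = 290 ⇒ total 2876
10–19: 7400 × 0.976 = 7222
20–29: 15800 × 0.966 = 15263
30–39: 12800 × 0.968 = 12390
40+: 2400 × 0.946 + 5200 × 0.564 = 2270 + 2933 = 5203
End of period: [2876, 7222, 15263, 12390, 5203]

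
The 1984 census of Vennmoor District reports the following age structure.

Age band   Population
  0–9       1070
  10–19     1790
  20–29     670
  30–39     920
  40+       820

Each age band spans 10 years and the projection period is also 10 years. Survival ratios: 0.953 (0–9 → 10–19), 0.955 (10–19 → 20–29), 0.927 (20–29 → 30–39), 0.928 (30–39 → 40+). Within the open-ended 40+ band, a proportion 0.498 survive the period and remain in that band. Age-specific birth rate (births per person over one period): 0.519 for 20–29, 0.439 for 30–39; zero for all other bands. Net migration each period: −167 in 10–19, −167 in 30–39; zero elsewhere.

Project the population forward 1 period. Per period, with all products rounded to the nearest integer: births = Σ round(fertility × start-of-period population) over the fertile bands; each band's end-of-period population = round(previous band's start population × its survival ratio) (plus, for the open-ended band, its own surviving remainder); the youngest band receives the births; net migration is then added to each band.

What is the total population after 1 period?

5030

Period 1.
Births: 670 × 0.519 = 348, 920 × 0.439 = 404 — total 752
10–19: 1070 × 0.953 = 1020
20–29: 1790 × 0.955 = 1709
30–39: 670 × 0.927 = 621
40+: 920 × 0.928 + 820 × 0.498 = 854 + 408 = 1262
Net migration: 10–19 − 167 → 853; 30–39 − 167 → 454
Population now: 0–9=752, 10–19=853, 20–29=1709, 30–39=454, 40+=1262
Total after period 1: 752 + 853 + 1709 + 454 + 1262 = 5030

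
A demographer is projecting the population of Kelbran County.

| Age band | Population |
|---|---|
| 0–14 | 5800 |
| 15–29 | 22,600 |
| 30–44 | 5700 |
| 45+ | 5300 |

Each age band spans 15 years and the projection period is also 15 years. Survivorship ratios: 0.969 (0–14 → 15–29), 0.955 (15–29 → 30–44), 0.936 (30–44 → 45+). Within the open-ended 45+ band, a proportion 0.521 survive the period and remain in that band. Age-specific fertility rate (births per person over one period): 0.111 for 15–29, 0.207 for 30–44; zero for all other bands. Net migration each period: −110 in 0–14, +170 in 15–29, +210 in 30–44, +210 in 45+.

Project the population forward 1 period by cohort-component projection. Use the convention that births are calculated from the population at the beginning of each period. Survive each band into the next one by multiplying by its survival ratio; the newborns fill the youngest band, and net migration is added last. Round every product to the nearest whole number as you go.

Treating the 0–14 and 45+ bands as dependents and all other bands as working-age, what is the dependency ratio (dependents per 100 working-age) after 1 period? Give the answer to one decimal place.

After projecting period 1:
Births: 22600 * 0.111 = 2509, 5700 * 0.207 = 1180 → total 3689
15–29: 5800 * 0.969 = 5620
30–44: 22600 * 0.955 = 21583
45+: 5700 * 0.936 + 5300 * 0.521 = 5335 + 2761 = 8096
Net migration: 0–14 − 110 → 3579; 15–29 + 170 → 5790; 30–44 + 210 → 21793; 45+ + 210 → 8306
Population now: 0–14=3579, 15–29=5790, 30–44=21793, 45+=8306
Dependents (band 0–14 + band 45+) = 3579 + 8306 = 11885; working-age = 27583; ratio = 11885/27583 × 100 = 43.1

43.1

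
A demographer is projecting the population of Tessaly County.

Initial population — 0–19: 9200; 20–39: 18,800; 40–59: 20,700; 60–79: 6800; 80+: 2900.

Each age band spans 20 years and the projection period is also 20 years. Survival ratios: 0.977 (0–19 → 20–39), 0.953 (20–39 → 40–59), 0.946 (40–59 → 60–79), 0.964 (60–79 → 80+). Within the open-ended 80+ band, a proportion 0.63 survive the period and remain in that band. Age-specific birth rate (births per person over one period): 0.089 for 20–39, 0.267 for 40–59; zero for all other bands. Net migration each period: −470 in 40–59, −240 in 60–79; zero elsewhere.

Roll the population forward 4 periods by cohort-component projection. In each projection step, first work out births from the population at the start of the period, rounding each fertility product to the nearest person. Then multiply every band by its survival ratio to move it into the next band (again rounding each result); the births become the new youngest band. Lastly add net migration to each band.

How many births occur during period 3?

After projecting period 1:
Births: 18800 × 0.089 = 1673  |  20700 × 0.267 = 5527 → 7200
20–39: 9200 × 0.977 = 8988
40–59: 18800 × 0.953 = 17916
60–79: 20700 × 0.946 = 19582
80+: 6800 × 0.964 + 2900 × 0.63 = 6555 + 1827 = 8382
Net migration: 40–59 − 470 → 17446; 60–79 − 240 → 19342
→ [7200, 8988, 17446, 19342, 8382]
After projecting period 2:
Births: 8988 × 0.089 = 800  |  17446 × 0.267 = 4658 → 5458
20–39: 7200 × 0.977 = 7034
40–59: 8988 × 0.953 = 8566
60–79: 17446 × 0.946 = 16504
80+: 19342 × 0.964 + 8382 × 0.63 = 18646 + 5281 = 23927
Net migration: 40–59 − 470 → 8096; 60–79 − 240 → 16264
→ [5458, 7034, 8096, 16264, 23927]
After projecting period 3:
Births: 7034 × 0.089 = 626  |  8096 × 0.267 = 2162 → 2788
20–39: 5458 × 0.977 = 5332
40–59: 7034 × 0.953 = 6703
60–79: 8096 × 0.946 = 7659
80+: 16264 × 0.964 + 23927 × 0.63 = 15678 + 15074 = 30752
Net migration: 40–59 − 470 → 6233; 60–79 − 240 → 7419
→ [2788, 5332, 6233, 7419, 30752]

2788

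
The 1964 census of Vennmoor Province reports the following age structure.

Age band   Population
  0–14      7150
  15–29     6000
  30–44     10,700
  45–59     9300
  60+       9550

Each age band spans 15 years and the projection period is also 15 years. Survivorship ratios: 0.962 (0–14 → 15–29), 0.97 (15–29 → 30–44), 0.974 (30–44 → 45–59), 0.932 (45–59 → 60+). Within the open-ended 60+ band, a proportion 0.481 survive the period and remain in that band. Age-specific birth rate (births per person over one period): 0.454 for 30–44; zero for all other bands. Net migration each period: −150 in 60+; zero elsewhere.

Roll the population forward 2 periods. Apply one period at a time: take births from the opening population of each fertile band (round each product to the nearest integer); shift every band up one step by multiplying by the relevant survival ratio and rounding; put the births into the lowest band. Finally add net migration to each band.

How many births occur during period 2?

Period 1:
Births: 10700 × 0.454 = 4858
15–29: 7150 × 0.962 = 6878
30–44: 6000 × 0.97 = 5820
45–59: 10700 × 0.974 = 10422
60+: 9300 × 0.932 + 9550 × 0.481 = 8668 + 4594 = 13262
Net migration: 60+ − 150 → 13112
Giving 4858 / 6878 / 5820 / 10422 / 13112.
Period 2:
Births: 5820 × 0.454 = 2642
15–29: 4858 × 0.962 = 4673
30–44: 6878 × 0.97 = 6672
45–59: 5820 × 0.974 = 5669
60+: 10422 × 0.932 + 13112 × 0.481 = 9713 + 6307 = 16020
Net migration: 60+ − 150 → 15870
Giving 2642 / 4673 / 6672 / 5669 / 15870.

2642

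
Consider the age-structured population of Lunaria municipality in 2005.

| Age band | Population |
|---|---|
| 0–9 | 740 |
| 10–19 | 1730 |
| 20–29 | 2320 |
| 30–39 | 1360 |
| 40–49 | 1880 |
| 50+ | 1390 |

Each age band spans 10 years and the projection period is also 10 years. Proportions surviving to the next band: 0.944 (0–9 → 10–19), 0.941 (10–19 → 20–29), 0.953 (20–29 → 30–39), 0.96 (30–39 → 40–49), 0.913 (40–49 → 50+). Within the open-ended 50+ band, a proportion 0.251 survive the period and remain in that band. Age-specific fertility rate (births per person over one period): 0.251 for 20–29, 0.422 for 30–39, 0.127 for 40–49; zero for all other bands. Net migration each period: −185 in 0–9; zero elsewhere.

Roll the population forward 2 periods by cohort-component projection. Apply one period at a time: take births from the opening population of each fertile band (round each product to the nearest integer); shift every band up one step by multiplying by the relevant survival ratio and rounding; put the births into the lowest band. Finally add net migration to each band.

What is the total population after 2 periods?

8507

Call the bands 1 to 6, youngest first.
Period 1:
Births: 2320 × 0.251 = 582, 1360 × 0.422 = 574, 1880 × 0.127 = 239 ⇒ total 1395
Band 2: 740 × 0.944 = 699
Band 3: 1730 × 0.941 = 1628
Band 4: 2320 × 0.953 = 2211
Band 5: 1360 × 0.96 = 1306
Band 6: 1880 × 0.913 + 1390 × 0.251 = 1716 + 349 = 2065
Net migration: Band 1 − 185 → 1210
End of period: [1210, 699, 1628, 2211, 1306, 2065]
Period 2:
Births: 1628 × 0.251 = 409, 2211 × 0.422 = 933, 1306 × 0.127 = 166 ⇒ total 1508
Band 2: 1210 × 0.944 = 1142
Band 3: 699 × 0.941 = 658
Band 4: 1628 × 0.953 = 1551
Band 5: 2211 × 0.96 = 2123
Band 6: 1306 × 0.913 + 2065 × 0.251 = 1192 + 518 = 1710
Net migration: Band 1 − 185 → 1323
End of period: [1323, 1142, 658, 1551, 2123, 1710]
Total after period 2: 1323 + 1142 + 658 + 1551 + 2123 + 1710 = 8507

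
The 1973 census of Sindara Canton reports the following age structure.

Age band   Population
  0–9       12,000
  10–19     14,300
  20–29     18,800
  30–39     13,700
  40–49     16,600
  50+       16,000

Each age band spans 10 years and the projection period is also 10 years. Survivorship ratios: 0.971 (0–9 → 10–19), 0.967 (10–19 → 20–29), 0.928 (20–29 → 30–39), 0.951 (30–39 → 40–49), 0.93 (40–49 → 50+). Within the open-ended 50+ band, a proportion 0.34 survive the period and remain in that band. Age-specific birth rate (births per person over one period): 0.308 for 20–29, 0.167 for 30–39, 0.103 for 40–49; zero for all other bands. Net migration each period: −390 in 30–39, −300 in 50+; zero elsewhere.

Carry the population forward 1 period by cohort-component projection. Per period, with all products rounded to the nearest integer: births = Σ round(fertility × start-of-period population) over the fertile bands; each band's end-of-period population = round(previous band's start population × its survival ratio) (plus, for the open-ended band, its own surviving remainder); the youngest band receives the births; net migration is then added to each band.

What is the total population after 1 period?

(Groups numbered youngest = 1 to oldest = 6.)
Period 1.
Births: 18800 × 0.308 = 5790  |  13700 × 0.167 = 2288  |  16600 × 0.103 = 1710 → total 9788
Group 2: 12000 × 0.971 = 11652
Group 3: 14300 × 0.967 = 13828
Group 4: 18800 × 0.928 = 17446
Group 5: 13700 × 0.951 = 13029
Group 6: 16600 × 0.93 + 16000 × 0.34 = 15438 + 5440 = 20878
Net migration: Group 4 − 390 → 17056; Group 6 − 300 → 20578
End of period: [9788, 11652, 13828, 17056, 13029, 20578]
Total after period 1: 9788 + 11652 + 13828 + 17056 + 13029 + 20578 = 85931

85931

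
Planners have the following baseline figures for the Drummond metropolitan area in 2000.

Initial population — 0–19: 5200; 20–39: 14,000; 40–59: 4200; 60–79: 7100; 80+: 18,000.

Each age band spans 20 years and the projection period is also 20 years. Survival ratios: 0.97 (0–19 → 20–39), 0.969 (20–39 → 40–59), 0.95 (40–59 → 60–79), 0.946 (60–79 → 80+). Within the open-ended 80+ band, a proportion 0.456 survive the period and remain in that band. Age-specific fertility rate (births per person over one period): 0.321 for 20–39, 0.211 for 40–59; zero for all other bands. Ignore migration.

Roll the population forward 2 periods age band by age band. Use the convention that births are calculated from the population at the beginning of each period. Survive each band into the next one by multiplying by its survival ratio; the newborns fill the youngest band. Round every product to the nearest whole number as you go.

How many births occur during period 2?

4481

Period 1:
Births: 14000 * 0.321 = 4494, 4200 * 0.211 = 886 → total 5380
20–39: 5200 * 0.97 = 5044
40–59: 14000 * 0.969 = 13566
60–79: 4200 * 0.95 = 3990
80+: 7100 * 0.946 + 18000 * 0.456 = 6717 + 8208 = 14925
End of period: [5380, 5044, 13566, 3990, 14925]
Period 2:
Births: 5044 * 0.321 = 1619, 13566 * 0.211 = 2862 → total 4481
20–39: 5380 * 0.97 = 5219
40–59: 5044 * 0.969 = 4888
60–79: 13566 * 0.95 = 12888
80+: 3990 * 0.946 + 14925 * 0.456 = 3775 + 6806 = 10581
End of period: [4481, 5219, 4888, 12888, 10581]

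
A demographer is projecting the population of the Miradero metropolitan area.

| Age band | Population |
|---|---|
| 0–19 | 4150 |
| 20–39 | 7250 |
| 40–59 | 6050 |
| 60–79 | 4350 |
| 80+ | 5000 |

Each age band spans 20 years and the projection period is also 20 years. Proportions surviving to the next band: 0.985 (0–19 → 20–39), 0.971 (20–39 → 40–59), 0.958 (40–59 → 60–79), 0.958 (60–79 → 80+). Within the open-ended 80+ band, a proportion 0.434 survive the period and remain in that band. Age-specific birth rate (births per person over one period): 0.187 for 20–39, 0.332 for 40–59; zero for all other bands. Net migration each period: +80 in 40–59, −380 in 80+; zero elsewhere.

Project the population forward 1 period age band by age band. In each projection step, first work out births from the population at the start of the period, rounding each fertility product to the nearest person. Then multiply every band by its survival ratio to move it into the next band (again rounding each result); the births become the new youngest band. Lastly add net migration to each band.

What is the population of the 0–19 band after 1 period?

[period 1]
Births: 7250 * 0.187 = 1356, 6050 * 0.332 = 2009 ⇒ total 3365
20–39: 4150 * 0.985 = 4088
40–59: 7250 * 0.971 = 7040
60–79: 6050 * 0.958 = 5796
80+: 4350 * 0.958 + 5000 * 0.434 = 4167 + 2170 = 6337
Net migration: 40–59 + 80 → 7120; 80+ − 380 → 5957
Giving 3365 / 4088 / 7120 / 5796 / 5957.

3365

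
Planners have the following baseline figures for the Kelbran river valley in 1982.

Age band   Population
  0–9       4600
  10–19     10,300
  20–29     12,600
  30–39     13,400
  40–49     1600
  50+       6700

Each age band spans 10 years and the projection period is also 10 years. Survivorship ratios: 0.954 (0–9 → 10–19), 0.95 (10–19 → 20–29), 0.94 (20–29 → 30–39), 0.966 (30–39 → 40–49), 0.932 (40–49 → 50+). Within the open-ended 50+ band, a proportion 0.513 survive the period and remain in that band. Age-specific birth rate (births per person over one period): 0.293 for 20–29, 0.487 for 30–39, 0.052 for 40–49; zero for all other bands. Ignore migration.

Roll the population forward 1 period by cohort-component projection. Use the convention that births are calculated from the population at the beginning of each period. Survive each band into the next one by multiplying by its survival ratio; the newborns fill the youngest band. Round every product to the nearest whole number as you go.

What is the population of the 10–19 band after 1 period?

[period 1]
Births: 12600 × 0.293 = 3692  |  13400 × 0.487 = 6526  |  1600 × 0.052 = 83 → total 10301
10–19: 4600 × 0.954 = 4388
20–29: 10300 × 0.95 = 9785
30–39: 12600 × 0.94 = 11844
40–49: 13400 × 0.966 = 12944
50+: 1600 × 0.932 + 6700 × 0.513 = 1491 + 3437 = 4928
Population now: 0–9=10301, 10–19=4388, 20–29=9785, 30–39=11844, 40–49=12944, 50+=4928

4388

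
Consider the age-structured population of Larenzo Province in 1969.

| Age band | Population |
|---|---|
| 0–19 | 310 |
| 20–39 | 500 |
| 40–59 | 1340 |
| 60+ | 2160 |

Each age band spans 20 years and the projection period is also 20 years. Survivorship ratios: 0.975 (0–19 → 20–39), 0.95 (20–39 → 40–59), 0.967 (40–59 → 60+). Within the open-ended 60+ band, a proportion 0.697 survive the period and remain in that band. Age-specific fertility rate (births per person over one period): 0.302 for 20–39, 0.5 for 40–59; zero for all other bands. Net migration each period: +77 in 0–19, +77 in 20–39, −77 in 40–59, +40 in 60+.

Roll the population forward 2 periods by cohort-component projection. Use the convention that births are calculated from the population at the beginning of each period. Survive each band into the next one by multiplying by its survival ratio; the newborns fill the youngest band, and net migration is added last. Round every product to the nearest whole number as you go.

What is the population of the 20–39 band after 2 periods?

Numbering the bands 1..4 from youngest to oldest:
[period 1]
Births: 500 × 0.302 = 151  |  1340 × 0.5 = 670 — total 821
Band 2: 310 × 0.975 = 302
Band 3: 500 × 0.95 = 475
Band 4: 1340 × 0.967 + 2160 × 0.697 = 1296 + 1506 = 2802
Net migration: Band 1 + 77 → 898; Band 2 + 77 → 379; Band 3 − 77 → 398; Band 4 + 40 → 2842
Giving 898 / 379 / 398 / 2842.
[period 2]
Births: 379 × 0.302 = 114  |  398 × 0.5 = 199 — total 313
Band 2: 898 × 0.975 = 876
Band 3: 379 × 0.95 = 360
Band 4: 398 × 0.967 + 2842 × 0.697 = 385 + 1981 = 2366
Net migration: Band 1 + 77 → 390; Band 2 + 77 → 953; Band 3 − 77 → 283; Band 4 + 40 → 2406
Giving 390 / 953 / 283 / 2406.

953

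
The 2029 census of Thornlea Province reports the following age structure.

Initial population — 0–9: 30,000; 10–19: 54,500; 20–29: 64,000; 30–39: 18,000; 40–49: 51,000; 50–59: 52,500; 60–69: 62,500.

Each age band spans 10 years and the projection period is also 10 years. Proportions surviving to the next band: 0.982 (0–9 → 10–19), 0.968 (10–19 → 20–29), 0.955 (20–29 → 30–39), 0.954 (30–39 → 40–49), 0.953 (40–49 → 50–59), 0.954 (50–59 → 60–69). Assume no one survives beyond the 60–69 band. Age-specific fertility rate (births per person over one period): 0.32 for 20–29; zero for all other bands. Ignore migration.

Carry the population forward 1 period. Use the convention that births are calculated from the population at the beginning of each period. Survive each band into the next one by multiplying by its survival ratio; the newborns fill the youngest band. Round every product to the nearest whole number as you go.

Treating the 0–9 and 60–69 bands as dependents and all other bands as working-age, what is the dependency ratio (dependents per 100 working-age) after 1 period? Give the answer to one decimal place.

After projecting period 1:
Births: 64000 * 0.32 = 20480
10–19: 30000 * 0.982 = 29460
20–29: 54500 * 0.968 = 52756
30–39: 64000 * 0.955 = 61120
40–49: 18000 * 0.954 = 17172
50–59: 51000 * 0.953 = 48603
60–69: 52500 * 0.954 = 50085
Giving 20480 / 29460 / 52756 / 61120 / 17172 / 48603 / 50085.
Dependents (band 0–9 + band 60–69) = 20480 + 50085 = 70565; working-age = 209111; ratio = 70565/209111 × 100 = 33.7

33.7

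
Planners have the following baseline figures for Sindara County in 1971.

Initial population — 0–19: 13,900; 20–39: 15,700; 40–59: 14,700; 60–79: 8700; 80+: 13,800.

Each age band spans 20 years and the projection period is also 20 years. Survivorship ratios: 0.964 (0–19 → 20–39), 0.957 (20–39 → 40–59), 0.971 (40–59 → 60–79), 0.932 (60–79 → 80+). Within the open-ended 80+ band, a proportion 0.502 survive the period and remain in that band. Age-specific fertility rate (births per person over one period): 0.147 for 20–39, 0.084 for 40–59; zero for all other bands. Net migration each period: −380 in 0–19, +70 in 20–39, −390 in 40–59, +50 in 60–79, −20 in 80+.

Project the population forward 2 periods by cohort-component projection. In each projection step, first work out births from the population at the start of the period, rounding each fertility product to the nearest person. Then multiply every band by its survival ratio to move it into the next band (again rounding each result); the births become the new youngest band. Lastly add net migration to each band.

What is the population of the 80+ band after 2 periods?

(Bands numbered youngest = 1 to oldest = 5.)
— Period 1 —
Births: 15700 * 0.147 = 2308, 14700 * 0.084 = 1235 → 3543
Band 2: 13900 * 0.964 = 13400
Band 3: 15700 * 0.957 = 15025
Band 4: 14700 * 0.971 = 14274
Band 5: 8700 * 0.932 + 13800 * 0.502 = 8108 + 6928 = 15036
Net migration: Band 1 − 380 → 3163; Band 2 + 70 → 13470; Band 3 − 390 → 14635; Band 4 + 50 → 14324; Band 5 − 20 → 15016
→ [3163, 13470, 14635, 14324, 15016]
— Period 2 —
Births: 13470 * 0.147 = 1980, 14635 * 0.084 = 1229 → 3209
Band 2: 3163 * 0.964 = 3049
Band 3: 13470 * 0.957 = 12891
Band 4: 14635 * 0.971 = 14211
Band 5: 14324 * 0.932 + 15016 * 0.502 = 13350 + 7538 = 20888
Net migration: Band 1 − 380 → 2829; Band 2 + 70 → 3119; Band 3 − 390 → 12501; Band 4 + 50 → 14261; Band 5 − 20 → 20868
→ [2829, 3119, 12501, 14261, 20868]

20868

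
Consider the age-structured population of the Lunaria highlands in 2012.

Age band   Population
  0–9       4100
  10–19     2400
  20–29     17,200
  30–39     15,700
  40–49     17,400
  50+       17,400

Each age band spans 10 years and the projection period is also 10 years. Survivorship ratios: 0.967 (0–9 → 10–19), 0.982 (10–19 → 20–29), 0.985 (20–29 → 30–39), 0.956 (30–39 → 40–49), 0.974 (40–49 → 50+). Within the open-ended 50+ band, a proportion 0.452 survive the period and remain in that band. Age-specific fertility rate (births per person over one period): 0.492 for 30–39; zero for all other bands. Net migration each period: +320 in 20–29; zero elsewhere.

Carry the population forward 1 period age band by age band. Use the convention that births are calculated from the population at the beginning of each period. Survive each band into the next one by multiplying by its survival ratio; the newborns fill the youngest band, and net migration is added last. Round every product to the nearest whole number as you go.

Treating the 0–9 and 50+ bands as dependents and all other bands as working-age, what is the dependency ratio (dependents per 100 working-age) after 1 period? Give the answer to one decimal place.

84.3

Call the groups 1 to 6, youngest first.
— Period 1 —
Births: 15700 × 0.492 = 7724
Group 2: 4100 × 0.967 = 3965
Group 3: 2400 × 0.982 = 2357
Group 4: 17200 × 0.985 = 16942
Group 5: 15700 × 0.956 = 15009
Group 6: 17400 × 0.974 + 17400 × 0.452 = 16948 + 7865 = 24813
Net migration: Group 3 + 320 → 2677
End of period: [7724, 3965, 2677, 16942, 15009, 24813]
Dependents (band 0–9 + band 50+) = 7724 + 24813 = 32537; working-age = 38593; ratio = 32537/38593 × 100 = 84.3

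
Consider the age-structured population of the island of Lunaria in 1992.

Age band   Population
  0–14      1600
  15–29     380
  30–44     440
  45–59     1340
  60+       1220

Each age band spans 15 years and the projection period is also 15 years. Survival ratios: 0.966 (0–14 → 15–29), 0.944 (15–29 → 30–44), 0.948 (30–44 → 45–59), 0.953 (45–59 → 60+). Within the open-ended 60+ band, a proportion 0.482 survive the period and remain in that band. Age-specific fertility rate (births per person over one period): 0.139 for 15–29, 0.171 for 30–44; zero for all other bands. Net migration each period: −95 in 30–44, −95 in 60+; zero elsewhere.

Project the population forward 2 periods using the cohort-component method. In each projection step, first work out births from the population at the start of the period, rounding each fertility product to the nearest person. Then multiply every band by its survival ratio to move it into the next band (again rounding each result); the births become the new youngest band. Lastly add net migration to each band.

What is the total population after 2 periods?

— Period 1 —
Births: 380 * 0.139 = 53, 440 * 0.171 = 75 ⇒ total 128
15–29: 1600 * 0.966 = 1546
30–44: 380 * 0.944 = 359
45–59: 440 * 0.948 = 417
60+: 1340 * 0.953 + 1220 * 0.482 = 1277 + 588 = 1865
Net migration: 30–44 − 95 → 264; 60+ − 95 → 1770
End of period: [128, 1546, 264, 417, 1770]
— Period 2 —
Births: 1546 * 0.139 = 215, 264 * 0.171 = 45 ⇒ total 260
15–29: 128 * 0.966 = 124
30–44: 1546 * 0.944 = 1459
45–59: 264 * 0.948 = 250
60+: 417 * 0.953 + 1770 * 0.482 = 397 + 853 = 1250
Net migration: 30–44 − 95 → 1364; 60+ − 95 → 1155
End of period: [260, 124, 1364, 250, 1155]
Total after period 2: 260 + 124 + 1364 + 250 + 1155 = 3153

3153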